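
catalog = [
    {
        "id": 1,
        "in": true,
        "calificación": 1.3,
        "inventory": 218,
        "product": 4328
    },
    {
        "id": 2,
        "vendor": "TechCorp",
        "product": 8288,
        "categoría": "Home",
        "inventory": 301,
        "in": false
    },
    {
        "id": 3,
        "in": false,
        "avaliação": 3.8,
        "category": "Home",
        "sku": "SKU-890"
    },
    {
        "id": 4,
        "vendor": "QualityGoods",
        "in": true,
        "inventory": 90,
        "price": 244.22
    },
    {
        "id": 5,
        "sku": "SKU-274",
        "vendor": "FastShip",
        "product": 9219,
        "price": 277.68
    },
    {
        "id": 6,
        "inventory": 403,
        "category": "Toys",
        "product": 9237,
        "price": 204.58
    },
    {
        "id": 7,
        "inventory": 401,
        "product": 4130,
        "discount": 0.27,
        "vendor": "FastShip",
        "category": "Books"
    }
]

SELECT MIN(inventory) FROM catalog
90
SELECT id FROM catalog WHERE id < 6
[1, 2, 3, 4, 5]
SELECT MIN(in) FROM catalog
False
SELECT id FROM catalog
[1, 2, 3, 4, 5, 6, 7]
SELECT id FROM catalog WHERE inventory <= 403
[1, 2, 4, 6, 7]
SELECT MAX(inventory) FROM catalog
403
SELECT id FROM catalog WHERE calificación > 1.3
[]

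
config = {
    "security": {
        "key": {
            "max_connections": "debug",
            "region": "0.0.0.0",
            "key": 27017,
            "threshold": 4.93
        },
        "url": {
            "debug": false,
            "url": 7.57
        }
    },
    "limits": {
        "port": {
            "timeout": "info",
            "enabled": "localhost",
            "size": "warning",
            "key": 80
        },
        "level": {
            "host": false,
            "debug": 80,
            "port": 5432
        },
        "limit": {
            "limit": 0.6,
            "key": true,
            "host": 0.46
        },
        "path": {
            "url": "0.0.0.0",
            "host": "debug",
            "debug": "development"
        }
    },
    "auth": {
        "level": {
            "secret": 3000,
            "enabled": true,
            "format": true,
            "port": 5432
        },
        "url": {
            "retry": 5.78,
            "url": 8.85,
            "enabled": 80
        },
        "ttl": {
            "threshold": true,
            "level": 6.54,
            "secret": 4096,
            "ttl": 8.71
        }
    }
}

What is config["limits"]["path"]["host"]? "debug"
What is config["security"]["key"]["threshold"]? 4.93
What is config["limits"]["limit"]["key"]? True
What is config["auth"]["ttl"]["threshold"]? True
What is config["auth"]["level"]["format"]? True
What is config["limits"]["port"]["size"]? "warning"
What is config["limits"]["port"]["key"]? 80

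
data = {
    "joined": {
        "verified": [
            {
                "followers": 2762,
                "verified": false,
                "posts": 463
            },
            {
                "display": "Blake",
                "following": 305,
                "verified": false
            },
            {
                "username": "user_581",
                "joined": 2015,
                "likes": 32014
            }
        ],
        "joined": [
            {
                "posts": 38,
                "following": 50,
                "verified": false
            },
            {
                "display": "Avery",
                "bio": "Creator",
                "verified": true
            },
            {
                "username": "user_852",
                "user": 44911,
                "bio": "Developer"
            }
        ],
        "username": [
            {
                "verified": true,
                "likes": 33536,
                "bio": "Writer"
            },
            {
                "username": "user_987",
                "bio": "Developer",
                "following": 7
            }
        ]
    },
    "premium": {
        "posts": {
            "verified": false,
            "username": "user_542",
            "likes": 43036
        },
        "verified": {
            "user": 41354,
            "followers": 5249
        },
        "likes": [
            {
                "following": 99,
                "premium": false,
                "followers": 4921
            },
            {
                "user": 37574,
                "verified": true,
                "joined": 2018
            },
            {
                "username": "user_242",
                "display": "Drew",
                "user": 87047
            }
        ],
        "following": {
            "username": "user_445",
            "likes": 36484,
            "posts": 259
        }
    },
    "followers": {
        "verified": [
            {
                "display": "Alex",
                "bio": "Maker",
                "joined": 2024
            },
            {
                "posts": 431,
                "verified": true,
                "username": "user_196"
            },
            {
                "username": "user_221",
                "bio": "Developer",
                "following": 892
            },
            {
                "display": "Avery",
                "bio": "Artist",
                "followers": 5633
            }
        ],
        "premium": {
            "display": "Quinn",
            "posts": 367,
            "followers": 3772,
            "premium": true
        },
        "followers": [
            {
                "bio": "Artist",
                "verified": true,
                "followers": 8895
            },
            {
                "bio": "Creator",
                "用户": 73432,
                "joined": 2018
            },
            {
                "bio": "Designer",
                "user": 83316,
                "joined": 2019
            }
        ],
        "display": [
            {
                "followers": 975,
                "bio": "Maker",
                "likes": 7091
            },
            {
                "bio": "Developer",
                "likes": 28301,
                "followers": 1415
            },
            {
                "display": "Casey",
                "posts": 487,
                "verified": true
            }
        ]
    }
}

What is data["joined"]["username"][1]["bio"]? "Developer"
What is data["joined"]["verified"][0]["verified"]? False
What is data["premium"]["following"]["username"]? "user_445"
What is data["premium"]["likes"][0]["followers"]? 4921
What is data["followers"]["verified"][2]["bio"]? "Developer"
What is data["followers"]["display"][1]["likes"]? 28301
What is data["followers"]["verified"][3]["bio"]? "Artist"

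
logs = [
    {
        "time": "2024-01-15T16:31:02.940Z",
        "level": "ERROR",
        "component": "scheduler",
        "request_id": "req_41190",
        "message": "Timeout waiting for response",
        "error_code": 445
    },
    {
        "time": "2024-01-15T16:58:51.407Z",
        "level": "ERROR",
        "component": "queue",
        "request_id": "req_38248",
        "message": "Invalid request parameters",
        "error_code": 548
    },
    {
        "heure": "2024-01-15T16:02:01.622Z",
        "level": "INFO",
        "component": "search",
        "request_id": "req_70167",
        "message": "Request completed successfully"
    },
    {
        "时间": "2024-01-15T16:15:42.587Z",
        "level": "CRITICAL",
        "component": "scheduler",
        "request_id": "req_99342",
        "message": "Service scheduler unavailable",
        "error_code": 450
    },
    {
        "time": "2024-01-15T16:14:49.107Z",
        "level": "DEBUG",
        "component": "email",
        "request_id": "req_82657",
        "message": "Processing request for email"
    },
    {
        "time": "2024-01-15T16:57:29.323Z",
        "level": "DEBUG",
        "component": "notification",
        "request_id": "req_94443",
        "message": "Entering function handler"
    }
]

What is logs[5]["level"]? "DEBUG"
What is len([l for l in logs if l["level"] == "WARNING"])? 0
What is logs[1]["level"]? "ERROR"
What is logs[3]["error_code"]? 450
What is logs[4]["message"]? "Processing request for email"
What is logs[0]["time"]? "2024-01-15T16:31:02.940Z"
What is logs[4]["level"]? "DEBUG"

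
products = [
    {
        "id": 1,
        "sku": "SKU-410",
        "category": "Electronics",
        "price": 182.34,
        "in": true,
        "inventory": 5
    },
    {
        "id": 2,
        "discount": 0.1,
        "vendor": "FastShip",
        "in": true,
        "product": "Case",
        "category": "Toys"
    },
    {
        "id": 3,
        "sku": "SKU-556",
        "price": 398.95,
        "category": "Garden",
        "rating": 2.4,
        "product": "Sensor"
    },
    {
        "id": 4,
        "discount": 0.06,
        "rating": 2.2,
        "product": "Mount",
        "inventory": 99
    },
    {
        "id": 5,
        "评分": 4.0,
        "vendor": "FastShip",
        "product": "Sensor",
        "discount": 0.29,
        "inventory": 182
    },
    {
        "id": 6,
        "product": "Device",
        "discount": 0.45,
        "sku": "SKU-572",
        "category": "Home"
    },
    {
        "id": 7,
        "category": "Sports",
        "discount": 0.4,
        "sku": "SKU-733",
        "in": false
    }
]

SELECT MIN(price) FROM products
182.34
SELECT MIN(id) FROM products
1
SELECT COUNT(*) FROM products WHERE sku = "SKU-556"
1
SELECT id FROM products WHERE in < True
[7]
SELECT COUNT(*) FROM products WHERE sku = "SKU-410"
1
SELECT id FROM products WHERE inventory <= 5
[1]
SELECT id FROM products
[1, 2, 3, 4, 5, 6, 7]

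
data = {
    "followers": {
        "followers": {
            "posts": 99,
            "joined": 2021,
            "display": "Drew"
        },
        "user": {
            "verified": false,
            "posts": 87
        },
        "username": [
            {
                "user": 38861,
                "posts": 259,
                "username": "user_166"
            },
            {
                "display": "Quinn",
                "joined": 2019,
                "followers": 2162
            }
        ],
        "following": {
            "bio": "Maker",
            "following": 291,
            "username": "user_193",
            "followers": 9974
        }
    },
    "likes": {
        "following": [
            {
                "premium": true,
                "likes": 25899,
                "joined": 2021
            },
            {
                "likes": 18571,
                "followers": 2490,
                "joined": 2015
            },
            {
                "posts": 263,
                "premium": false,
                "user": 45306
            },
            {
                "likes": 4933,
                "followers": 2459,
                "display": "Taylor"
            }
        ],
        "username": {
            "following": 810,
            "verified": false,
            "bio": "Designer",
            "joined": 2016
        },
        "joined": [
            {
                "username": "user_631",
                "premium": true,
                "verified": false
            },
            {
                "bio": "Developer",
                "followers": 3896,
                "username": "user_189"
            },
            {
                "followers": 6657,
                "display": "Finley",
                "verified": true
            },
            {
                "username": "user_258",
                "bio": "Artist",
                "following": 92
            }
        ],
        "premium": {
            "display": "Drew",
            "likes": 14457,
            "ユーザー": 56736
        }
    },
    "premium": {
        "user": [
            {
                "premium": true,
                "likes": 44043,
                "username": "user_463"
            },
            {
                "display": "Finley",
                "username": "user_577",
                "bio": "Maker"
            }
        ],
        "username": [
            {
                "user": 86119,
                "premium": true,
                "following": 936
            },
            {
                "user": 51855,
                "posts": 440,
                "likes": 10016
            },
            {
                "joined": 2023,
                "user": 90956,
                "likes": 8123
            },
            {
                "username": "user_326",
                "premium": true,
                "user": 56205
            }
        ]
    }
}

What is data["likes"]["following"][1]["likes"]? 18571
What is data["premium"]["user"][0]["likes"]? 44043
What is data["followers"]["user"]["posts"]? 87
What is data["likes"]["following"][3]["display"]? "Taylor"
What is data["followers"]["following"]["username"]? "user_193"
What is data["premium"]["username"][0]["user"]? 86119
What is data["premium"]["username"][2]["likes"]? 8123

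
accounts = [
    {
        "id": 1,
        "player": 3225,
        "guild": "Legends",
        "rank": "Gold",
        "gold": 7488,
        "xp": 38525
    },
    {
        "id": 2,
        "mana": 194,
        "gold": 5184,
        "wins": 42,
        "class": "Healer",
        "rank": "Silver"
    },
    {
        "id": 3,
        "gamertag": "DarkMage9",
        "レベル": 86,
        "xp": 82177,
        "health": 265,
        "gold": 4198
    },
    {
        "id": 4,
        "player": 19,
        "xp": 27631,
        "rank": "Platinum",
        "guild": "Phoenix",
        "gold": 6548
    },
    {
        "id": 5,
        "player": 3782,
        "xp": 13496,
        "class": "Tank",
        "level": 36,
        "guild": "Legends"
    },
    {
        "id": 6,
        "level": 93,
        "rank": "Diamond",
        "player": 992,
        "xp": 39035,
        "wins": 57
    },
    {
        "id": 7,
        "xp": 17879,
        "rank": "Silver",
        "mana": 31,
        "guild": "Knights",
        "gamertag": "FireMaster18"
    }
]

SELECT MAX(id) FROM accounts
7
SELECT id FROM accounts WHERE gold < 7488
[2, 3, 4]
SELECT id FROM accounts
[1, 2, 3, 4, 5, 6, 7]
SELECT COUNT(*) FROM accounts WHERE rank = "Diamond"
1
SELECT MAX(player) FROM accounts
3782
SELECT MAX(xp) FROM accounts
82177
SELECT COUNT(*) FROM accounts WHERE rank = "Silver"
2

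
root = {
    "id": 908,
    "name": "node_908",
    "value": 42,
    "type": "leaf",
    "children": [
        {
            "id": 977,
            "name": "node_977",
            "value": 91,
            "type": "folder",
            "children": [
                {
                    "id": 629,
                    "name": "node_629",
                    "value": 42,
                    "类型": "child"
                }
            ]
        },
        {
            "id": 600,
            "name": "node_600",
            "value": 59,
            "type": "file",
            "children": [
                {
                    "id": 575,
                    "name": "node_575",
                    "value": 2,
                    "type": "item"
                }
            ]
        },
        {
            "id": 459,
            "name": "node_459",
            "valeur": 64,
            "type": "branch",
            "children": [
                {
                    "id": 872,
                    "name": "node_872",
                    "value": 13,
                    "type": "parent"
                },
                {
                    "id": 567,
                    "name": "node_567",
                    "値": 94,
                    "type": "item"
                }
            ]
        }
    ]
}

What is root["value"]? 42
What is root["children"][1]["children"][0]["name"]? "node_575"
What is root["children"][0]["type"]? "folder"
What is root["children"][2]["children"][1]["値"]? 94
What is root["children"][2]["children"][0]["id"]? 872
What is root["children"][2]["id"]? 459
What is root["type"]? "leaf"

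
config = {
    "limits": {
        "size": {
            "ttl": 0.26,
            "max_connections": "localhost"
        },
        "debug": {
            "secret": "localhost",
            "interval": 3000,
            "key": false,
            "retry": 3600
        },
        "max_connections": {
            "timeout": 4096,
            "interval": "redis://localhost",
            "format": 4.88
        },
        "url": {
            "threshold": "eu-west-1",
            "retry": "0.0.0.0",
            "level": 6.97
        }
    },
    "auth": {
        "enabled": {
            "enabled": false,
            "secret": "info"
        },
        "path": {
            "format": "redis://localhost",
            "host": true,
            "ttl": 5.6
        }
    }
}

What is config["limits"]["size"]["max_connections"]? "localhost"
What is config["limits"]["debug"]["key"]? False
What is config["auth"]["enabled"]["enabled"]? False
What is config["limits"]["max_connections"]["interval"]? "redis://localhost"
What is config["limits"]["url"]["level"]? 6.97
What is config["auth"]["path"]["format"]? "redis://localhost"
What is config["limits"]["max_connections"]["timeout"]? 4096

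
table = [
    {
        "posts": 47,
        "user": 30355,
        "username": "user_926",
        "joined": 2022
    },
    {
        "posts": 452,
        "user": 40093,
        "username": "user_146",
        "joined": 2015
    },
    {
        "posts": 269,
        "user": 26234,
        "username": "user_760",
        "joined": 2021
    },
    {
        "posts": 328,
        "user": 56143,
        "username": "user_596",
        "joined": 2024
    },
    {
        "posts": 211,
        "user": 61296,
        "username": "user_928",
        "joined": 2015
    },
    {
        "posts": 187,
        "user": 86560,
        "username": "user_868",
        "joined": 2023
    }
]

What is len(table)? 6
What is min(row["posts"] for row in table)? 47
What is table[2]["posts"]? 269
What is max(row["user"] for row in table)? 86560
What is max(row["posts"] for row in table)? 452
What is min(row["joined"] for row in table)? 2015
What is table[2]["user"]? 26234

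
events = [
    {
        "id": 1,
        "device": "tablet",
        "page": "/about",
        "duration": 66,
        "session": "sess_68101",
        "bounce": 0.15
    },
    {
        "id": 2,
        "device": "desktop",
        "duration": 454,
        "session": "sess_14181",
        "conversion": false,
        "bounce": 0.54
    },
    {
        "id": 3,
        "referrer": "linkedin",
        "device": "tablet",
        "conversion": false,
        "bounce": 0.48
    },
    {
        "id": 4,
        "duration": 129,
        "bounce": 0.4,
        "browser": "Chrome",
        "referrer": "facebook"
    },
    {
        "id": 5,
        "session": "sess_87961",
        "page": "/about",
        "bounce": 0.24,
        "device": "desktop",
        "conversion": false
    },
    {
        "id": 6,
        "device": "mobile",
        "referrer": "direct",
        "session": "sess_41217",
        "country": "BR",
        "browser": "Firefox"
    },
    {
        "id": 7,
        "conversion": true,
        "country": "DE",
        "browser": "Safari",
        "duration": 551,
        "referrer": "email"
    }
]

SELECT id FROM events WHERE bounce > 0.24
[2, 3, 4]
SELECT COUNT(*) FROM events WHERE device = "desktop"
2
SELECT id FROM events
[1, 2, 3, 4, 5, 6, 7]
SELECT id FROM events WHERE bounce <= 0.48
[1, 3, 4, 5]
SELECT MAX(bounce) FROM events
0.54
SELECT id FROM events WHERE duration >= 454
[2, 7]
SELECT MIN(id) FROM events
1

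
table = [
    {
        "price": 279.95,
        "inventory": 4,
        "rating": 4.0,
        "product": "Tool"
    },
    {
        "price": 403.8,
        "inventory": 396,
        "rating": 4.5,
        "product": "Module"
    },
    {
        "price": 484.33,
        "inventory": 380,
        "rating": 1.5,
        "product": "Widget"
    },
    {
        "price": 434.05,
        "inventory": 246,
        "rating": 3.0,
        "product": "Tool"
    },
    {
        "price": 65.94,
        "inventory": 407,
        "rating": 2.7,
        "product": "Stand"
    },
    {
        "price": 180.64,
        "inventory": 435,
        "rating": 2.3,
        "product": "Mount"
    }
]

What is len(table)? 6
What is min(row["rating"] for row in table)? 1.5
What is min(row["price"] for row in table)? 65.94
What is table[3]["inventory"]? 246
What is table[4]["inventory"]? 407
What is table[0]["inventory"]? 4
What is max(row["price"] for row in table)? 484.33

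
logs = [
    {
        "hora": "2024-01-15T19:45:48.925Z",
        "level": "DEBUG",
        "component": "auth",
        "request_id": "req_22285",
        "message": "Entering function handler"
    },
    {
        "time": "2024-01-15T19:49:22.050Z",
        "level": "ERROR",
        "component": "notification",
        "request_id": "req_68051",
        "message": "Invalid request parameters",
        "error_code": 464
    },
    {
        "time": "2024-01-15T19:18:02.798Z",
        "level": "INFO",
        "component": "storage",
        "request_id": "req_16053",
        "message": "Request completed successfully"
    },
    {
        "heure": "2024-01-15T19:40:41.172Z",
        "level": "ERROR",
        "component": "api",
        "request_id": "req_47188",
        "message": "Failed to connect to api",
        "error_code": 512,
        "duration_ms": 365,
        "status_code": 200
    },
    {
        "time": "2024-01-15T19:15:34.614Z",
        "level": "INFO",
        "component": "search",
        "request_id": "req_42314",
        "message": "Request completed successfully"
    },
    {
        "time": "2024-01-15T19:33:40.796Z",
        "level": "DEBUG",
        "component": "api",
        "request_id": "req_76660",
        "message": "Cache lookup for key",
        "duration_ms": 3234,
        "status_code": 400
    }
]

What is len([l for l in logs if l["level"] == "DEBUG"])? 2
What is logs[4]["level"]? "INFO"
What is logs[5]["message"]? "Cache lookup for key"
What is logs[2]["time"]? "2024-01-15T19:18:02.798Z"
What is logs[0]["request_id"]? "req_22285"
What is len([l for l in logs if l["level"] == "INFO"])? 2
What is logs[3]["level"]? "ERROR"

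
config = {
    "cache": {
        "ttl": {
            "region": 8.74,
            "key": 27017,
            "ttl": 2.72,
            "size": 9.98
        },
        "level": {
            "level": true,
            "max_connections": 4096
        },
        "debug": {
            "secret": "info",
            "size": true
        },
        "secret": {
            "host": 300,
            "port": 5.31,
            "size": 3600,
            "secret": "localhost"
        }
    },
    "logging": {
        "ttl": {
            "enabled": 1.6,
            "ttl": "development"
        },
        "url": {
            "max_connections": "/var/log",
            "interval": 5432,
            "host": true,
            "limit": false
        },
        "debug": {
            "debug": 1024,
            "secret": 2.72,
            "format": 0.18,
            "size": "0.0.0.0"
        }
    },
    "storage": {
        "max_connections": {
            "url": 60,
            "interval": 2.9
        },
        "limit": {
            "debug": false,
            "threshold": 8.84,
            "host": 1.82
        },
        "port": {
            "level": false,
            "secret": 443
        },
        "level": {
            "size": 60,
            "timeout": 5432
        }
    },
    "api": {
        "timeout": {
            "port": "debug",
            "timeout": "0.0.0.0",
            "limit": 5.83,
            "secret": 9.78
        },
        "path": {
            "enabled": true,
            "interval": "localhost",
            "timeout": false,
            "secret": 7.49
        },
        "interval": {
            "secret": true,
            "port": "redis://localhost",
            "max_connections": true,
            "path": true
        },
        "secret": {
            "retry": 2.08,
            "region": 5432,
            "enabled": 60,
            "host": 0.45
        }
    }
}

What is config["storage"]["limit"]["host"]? 1.82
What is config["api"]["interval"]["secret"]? True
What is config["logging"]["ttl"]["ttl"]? "development"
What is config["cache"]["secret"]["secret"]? "localhost"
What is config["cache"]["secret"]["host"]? 300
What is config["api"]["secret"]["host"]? 0.45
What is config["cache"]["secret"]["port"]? 5.31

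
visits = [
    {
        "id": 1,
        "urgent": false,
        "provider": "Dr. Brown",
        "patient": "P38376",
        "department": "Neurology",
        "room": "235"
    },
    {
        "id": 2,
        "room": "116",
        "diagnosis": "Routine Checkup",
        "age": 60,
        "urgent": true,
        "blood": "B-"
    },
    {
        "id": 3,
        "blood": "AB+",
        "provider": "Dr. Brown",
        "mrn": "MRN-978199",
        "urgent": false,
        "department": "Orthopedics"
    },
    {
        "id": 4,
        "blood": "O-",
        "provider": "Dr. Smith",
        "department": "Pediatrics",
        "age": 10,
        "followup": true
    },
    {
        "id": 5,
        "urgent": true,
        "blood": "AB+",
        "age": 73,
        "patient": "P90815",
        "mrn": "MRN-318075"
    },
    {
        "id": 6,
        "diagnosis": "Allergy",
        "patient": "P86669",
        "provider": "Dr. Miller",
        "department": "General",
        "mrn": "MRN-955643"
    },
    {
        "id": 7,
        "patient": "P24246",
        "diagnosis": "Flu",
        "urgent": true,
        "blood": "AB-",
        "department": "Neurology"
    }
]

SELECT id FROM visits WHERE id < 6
[1, 2, 3, 4, 5]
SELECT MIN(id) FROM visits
1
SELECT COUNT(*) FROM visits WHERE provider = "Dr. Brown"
2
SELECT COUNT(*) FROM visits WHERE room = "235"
1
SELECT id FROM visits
[1, 2, 3, 4, 5, 6, 7]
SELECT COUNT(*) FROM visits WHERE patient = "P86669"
1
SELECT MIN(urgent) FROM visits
False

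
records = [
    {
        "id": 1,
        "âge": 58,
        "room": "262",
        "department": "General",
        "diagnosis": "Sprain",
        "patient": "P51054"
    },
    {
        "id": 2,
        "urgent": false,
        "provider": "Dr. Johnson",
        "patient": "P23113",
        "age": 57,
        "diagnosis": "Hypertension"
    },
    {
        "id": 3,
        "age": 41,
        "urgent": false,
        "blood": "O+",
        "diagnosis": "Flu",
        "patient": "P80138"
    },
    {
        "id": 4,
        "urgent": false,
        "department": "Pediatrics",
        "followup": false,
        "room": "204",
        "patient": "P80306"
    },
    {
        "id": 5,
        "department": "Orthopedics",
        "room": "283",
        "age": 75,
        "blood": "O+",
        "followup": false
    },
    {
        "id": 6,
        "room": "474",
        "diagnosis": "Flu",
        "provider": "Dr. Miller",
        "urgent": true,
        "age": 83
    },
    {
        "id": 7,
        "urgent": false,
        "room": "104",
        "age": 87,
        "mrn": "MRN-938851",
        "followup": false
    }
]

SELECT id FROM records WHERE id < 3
[1, 2]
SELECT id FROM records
[1, 2, 3, 4, 5, 6, 7]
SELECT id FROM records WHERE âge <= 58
[1]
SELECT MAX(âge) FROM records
58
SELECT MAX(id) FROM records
7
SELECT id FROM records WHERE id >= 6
[6, 7]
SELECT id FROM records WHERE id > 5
[6, 7]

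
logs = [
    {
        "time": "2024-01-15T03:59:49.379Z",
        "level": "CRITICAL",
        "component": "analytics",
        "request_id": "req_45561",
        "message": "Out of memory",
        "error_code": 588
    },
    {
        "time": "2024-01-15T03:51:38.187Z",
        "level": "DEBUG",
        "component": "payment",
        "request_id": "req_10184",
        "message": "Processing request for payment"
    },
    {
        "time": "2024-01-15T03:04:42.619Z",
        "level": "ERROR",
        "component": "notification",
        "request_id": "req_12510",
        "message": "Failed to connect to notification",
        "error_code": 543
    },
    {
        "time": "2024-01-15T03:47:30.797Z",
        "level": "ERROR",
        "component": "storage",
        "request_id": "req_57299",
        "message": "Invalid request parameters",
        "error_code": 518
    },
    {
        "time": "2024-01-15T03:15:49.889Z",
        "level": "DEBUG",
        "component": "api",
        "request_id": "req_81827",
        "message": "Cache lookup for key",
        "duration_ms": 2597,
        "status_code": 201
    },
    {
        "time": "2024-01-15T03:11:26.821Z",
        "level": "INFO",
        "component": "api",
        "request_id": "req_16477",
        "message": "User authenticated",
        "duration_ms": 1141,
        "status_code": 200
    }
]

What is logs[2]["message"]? "Failed to connect to notification"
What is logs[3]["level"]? "ERROR"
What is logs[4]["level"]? "DEBUG"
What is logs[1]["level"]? "DEBUG"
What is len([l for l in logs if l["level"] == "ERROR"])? 2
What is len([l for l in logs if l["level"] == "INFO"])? 1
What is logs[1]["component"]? "payment"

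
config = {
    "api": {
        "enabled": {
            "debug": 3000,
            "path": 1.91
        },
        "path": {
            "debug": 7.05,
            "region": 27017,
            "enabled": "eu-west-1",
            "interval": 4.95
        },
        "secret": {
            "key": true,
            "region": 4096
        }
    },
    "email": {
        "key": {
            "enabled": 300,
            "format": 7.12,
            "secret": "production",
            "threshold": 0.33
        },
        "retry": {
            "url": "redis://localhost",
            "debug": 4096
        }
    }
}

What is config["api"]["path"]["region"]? 27017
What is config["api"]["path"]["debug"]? 7.05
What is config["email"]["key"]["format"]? 7.12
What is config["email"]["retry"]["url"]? "redis://localhost"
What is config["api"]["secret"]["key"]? True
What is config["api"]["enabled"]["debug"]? 3000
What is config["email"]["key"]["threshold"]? 0.33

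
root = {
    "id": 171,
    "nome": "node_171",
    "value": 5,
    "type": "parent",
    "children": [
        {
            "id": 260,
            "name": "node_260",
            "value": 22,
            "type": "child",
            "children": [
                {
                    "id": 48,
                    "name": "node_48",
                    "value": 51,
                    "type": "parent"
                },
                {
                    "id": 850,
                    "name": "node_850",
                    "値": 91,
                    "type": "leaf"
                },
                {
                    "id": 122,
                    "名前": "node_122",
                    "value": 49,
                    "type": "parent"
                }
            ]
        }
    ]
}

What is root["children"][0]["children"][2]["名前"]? "node_122"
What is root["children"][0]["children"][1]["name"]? "node_850"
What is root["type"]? "parent"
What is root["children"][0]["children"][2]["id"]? 122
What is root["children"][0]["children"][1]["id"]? 850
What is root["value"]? 5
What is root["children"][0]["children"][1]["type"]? "leaf"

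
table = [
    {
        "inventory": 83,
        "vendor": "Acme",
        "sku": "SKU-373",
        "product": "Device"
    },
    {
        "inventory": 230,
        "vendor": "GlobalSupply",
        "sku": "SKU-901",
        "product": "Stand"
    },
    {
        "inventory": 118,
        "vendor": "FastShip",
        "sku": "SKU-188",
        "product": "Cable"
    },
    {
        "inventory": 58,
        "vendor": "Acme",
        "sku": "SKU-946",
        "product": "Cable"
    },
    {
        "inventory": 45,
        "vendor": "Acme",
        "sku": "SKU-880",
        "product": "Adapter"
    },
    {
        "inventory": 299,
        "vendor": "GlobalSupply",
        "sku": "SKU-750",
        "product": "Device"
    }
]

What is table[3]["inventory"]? 58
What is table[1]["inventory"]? 230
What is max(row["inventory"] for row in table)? 299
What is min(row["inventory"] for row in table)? 45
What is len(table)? 6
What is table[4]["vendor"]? "Acme"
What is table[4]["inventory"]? 45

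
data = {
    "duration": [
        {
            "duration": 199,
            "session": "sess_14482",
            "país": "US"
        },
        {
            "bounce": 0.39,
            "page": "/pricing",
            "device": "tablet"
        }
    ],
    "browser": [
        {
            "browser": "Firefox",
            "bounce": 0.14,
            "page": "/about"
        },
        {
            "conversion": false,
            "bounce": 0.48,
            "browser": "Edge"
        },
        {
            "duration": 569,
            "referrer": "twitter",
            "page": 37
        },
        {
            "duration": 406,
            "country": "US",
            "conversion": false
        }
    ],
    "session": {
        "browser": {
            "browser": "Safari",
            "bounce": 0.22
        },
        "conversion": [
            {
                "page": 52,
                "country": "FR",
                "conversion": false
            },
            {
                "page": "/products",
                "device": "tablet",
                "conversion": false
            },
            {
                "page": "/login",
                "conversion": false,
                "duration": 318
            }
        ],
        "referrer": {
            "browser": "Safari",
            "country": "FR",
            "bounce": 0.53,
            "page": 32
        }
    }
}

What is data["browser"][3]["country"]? "US"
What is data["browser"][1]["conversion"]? False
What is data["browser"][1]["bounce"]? 0.48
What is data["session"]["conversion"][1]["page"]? "/products"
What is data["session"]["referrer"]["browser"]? "Safari"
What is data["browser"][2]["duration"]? 569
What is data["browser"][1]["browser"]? "Edge"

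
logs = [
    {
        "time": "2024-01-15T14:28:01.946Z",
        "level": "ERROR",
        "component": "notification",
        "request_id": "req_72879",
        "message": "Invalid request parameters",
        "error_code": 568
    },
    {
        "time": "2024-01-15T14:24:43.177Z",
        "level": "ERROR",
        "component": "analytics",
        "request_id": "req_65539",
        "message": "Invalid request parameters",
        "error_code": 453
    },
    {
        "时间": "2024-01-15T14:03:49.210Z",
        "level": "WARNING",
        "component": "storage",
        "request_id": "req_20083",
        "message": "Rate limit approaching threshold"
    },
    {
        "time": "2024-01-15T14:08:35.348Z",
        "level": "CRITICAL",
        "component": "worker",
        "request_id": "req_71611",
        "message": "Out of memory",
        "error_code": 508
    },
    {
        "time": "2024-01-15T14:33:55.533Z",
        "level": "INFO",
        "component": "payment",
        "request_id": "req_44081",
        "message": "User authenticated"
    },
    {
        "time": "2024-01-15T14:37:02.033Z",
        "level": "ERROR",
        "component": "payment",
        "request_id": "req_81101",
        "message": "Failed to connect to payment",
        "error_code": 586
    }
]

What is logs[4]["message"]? "User authenticated"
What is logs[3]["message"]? "Out of memory"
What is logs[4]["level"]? "INFO"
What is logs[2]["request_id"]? "req_20083"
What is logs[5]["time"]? "2024-01-15T14:37:02.033Z"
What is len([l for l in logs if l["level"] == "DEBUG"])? 0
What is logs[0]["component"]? "notification"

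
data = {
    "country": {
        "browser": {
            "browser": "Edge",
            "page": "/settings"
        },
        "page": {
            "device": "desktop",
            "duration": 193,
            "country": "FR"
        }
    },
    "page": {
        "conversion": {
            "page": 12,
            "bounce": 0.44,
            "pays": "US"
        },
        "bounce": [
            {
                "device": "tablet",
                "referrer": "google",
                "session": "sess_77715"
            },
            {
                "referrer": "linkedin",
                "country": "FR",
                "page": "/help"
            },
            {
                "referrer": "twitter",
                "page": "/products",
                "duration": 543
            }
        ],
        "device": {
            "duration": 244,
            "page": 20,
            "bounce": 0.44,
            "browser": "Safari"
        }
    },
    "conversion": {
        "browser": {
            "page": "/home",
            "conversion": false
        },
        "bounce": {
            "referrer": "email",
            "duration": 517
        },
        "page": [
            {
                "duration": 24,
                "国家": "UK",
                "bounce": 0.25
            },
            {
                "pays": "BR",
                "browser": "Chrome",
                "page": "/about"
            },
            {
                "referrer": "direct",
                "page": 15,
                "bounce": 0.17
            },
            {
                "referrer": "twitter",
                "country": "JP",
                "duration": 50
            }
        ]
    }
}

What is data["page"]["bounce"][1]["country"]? "FR"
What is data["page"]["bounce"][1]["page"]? "/help"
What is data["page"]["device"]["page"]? 20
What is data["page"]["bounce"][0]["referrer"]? "google"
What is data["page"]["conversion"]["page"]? 12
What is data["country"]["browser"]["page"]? "/settings"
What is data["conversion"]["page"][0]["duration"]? 24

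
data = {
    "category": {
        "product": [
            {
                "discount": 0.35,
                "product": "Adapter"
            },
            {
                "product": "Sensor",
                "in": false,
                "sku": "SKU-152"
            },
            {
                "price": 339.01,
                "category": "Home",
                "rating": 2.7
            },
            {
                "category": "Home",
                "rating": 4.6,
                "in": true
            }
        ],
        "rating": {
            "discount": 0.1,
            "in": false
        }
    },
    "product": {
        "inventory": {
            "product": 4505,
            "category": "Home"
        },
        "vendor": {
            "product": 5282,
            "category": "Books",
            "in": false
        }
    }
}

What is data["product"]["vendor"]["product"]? 5282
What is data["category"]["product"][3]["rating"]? 4.6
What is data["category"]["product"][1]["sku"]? "SKU-152"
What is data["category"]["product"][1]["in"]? False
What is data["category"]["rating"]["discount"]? 0.1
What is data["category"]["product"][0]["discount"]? 0.35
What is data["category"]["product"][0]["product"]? "Adapter"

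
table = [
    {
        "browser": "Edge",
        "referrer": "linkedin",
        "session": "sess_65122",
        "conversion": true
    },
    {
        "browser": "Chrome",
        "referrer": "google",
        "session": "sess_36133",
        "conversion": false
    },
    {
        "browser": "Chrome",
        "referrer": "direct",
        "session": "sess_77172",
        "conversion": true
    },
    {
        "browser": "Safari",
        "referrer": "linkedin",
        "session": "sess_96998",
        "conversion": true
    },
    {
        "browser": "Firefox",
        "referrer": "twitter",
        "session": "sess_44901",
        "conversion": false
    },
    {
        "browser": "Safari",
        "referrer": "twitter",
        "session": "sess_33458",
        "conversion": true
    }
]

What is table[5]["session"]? "sess_33458"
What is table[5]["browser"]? "Safari"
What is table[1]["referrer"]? "google"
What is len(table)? 6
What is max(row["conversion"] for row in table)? True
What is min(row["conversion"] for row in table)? False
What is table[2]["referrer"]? "direct"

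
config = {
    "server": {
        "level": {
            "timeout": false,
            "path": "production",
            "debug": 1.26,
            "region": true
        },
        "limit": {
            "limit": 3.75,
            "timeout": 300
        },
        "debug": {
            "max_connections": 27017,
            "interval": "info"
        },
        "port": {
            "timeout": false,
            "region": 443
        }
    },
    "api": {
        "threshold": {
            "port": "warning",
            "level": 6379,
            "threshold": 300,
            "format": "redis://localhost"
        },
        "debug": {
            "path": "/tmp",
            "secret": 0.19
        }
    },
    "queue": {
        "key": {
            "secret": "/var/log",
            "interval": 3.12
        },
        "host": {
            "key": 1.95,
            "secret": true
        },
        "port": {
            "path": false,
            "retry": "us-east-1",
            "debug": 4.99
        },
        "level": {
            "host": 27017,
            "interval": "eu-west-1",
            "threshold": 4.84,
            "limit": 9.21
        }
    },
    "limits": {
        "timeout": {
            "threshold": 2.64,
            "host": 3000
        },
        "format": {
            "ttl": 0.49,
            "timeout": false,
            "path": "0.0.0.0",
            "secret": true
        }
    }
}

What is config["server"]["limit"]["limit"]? 3.75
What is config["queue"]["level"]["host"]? 27017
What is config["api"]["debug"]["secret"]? 0.19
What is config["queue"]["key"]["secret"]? "/var/log"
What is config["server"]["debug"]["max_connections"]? 27017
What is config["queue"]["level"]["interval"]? "eu-west-1"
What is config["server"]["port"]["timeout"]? False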